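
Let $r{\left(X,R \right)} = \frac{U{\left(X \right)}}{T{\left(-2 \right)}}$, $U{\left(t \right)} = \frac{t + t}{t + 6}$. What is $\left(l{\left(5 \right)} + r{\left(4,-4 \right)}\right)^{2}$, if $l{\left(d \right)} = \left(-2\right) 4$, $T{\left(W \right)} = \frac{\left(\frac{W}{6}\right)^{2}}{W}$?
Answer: $\frac{12544}{25} \approx 501.76$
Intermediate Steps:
$U{\left(t \right)} = \frac{2 t}{6 + t}$
$T{\left(W \right)} = \frac{W}{36}$ ($T{\left(W \right)} = \frac{\left(W \frac{1}{6}\right)^{2}}{W} = \frac{\left(\frac{W}{6}\right)^{2}}{W} = \frac{\frac{1}{36} W^{2}}{W} = \frac{W}{36}$)
$r{\left(X,R \right)} = - \frac{36 X}{6 + X}$ ($r{\left(X,R \right)} = \frac{2 X \frac{1}{6 + X}}{\frac{1}{36} \left(-2\right)} = \frac{2 X \frac{1}{6 + X}}{- \frac{1}{18}} = \frac{2 X}{6 + X} \left(-18\right) = - \frac{36 X}{6 + X}$)
$l{\left(d \right)} = -8$
$\left(l{\left(5 \right)} + r{\left(4,-4 \right)}\right)^{2} = \left(-8 - \frac{144}{6 + 4}\right)^{2} = \left(-8 - \frac{144}{10}\right)^{2} = \left(-8 - 144 \cdot \frac{1}{10}\right)^{2} = \left(-8 - \frac{72}{5}\right)^{2} = \left(- \frac{112}{5}\right)^{2} = \frac{12544}{25}$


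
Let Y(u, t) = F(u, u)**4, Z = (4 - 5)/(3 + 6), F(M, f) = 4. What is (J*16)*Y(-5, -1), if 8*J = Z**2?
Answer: 512/81 ≈ 6.3210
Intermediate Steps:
Z = -1/9 ≈ -0.11111
Y(u, t) = 256 (Y(u, t) = 4**4 = 256)
J = 1/648 (J = (-1/9)**2/8 = (1/8)*(1/81) = 1/648 ≈ 0.0015432)
(J*16)*Y(-5, -1) = ((1/648)*16)*256 = (2/81)*256 = 512/81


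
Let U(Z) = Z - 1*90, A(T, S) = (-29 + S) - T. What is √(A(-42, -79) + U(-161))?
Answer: I*√317 ≈ 17.805*I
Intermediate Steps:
A(T, S) = -29 + S - T
U(Z) = -90 + Z (U(Z) = Z - 90 = -90 + Z)
√(A(-42, -79) + U(-161)) = √((-29 - 79 - 1*(-42)) + (-90 - 161)) = √((-29 - 79 + 42) - 251) = √(-66 - 251) = √(-317) = I*√317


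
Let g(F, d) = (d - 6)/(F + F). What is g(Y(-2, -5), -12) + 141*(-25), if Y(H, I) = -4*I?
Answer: -70509/20 ≈ -3525.4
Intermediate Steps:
g(F, d) = (-6 + d)/(2*F) (g(F, d) = (-6 + d)/((2*F)) = (-6 + d)*(1/(2*F)) = (-6 + d)/(2*F))
g(Y(-2, -5), -12) + 141*(-25) = (-6 - 12)/(2*((-4*(-5)))) + 141*(-25) = (½)*(-18)/20 - 3525 = (½)*(1/20)*(-18) - 3525 = -9/20 - 3525 = -70509/20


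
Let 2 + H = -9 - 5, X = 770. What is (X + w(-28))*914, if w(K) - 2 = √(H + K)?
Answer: 705608 + 1828*I*√11 ≈ 7.0561e+5 + 6062.8*I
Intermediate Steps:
H = -16 (H = -2 + (-9 - 5) = -2 - 14 = -16)
w(K) = 2 + √(-16 + K)
(X + w(-28))*914 = (770 + (2 + √(-16 - 28)))*914 = (770 + (2 + √(-44)))*914 = (770 + (2 + 2*I*√11))*914 = (772 + 2*I*√11)*914 = 705608 + 1828*I*√11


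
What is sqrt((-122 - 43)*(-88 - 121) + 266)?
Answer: sqrt(34751) ≈ 186.42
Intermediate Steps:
sqrt((-122 - 43)*(-88 - 121) + 266) = sqrt(-165*(-209) + 266) = sqrt(34485 + 266) = sqrt(34751)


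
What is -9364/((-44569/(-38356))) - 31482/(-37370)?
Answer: -6710307376411/832771765 ≈ -8057.8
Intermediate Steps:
-9364/((-44569/(-38356))) - 31482/(-37370) = -9364/((-44569*(-1/38356))) - 31482*(-1/37370) = -9364/44569/38356 + 15741/18685 = -9364*38356/44569 + 15741/18685 = -359165584/44569 + 15741/18685 = -6710307376411/832771765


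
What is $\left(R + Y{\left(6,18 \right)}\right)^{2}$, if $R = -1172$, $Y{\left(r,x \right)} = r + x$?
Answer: $1317904$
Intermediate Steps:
$\left(R + Y{\left(6,18 \right)}\right)^{2} = \left(-1172 + \left(6 + 18\right)\right)^{2} = \left(-1172 + 24\right)^{2} = \left(-1148\right)^{2} = 1317904$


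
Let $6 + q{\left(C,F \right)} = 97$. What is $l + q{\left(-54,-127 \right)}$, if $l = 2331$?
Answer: $2422$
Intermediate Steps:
$q{\left(C,F \right)} = 91$ ($q{\left(C,F \right)} = -6 + 97 = 91$)
$l + q{\left(-54,-127 \right)} = 2331 + 91 = 2422$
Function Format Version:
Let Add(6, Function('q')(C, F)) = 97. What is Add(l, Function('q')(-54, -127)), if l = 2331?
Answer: 2422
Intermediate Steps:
Function('q')(C, F) = 91 (Function('q')(C, F) = Add(-6, 97) = 91)
Add(l, Function('q')(-54, -127)) = Add(2331, 91) = 2422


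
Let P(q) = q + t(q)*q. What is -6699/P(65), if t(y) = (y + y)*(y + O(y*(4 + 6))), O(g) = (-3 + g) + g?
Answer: -6699/11508965 ≈ -0.00058207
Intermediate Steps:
O(g) = -3 + 2*g
t(y) = 2*y*(-3 + 21*y) (t(y) = (y + y)*(y + (-3 + 2*(y*(4 + 6)))) = (2*y)*(y + (-3 + 2*(y*10))) = (2*y)*(y + (-3 + 2*(10*y))) = (2*y)*(y + (-3 + 20*y)) = (2*y)*(-3 + 21*y) = 2*y*(-3 + 21*y))
P(q) = q + 6*q²*(-1 + 7*q) (P(q) = q + (6*q*(-1 + 7*q))*q = q + 6*q²*(-1 + 7*q))
-6699/P(65) = -6699*1/(65*(1 + 6*65*(-1 + 7*65))) = -6699*1/(65*(1 + 6*65*(-1 + 455))) = -6699*1/(65*(1 + 6*65*454)) = -6699*1/(65*(1 + 177060)) = -6699/(65*177061) = -6699/11508965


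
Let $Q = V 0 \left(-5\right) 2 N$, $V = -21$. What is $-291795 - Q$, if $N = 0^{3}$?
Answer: $-291795$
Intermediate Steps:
$N = 0$
$Q = 0$ ($Q = - 21 \cdot 0 \left(-5\right) 2 \cdot 0 = - 21 \cdot 0 \cdot 2 \cdot 0 = \left(-21\right) 0 \cdot 0 = 0 \cdot 0 = 0$)
$-291795 - Q = -291795 - 0 = -291795 + 0 = -291795$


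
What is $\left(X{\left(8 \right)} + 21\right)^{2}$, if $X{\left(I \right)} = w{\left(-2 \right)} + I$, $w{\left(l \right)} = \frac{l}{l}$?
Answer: $900$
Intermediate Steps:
$w{\left(l \right)} = 1$
$X{\left(I \right)} = 1 + I$
$\left(X{\left(8 \right)} + 21\right)^{2} = \left(\left(1 + 8\right) + 21\right)^{2} = \left(9 + 21\right)^{2} = 30^{2} = 900$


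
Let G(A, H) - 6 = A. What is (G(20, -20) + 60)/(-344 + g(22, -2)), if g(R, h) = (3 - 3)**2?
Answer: -1/4 ≈ -0.25000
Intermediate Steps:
G(A, H) = 6 + A
g(R, h) = 0 (g(R, h) = 0**2 = 0)
(G(20, -20) + 60)/(-344 + g(22, -2)) = ((6 + 20) + 60)/(-344 + 0) = (26 + 60)/(-344) = 86*(-1/344) = -1/4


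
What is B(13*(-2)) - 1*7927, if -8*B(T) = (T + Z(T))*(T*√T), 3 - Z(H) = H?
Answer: -7927 + 39*I*√26/4 ≈ -7927.0 + 49.715*I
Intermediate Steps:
Z(H) = 3 - H
B(T) = -3*T^(3/2)/8 (B(T) = -(T + (3 - T))*T*√T/8 = -3*T^(3/2)/8)
B(13*(-2)) - 1*7927 = -3*(-26*I*√26)/8 - 1*7927 = -(-39)*I*√26/4 - 7927 = 39*I*√26/4 - 7927 = -7927 + 39*I*√26/4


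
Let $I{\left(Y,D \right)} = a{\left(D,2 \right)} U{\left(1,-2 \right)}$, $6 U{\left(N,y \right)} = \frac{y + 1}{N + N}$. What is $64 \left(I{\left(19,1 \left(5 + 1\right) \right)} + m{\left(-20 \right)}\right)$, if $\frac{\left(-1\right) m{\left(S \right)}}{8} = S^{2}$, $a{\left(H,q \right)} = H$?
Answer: $-204832$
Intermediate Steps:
$m{\left(S \right)} = - 8 S^{2}$
$U{\left(N,y \right)} = \frac{1 + y}{12 N}$ ($U{\left(N,y \right)} = \frac{\left(y + 1\right) \frac{1}{N + N}}{6} = \frac{\left(1 + y\right) \frac{1}{2 N}}{6} = \frac{\frac{1}{2} \frac{1}{N} \left(1 + y\right)}{6} = \frac{1 + y}{12 N}$)
$I{\left(Y,D \right)} = - \frac{D}{12}$ ($I{\left(Y,D \right)} = D \frac{1 - 2}{12 \cdot 1} = D \frac{1}{12} \cdot 1 \left(-1\right) = D \left(- \frac{1}{12}\right) = - \frac{D}{12}$)
$64 \left(I{\left(19,1 \left(5 + 1\right) \right)} + m{\left(-20 \right)}\right) = 64 \left(- \frac{1 \left(5 + 1\right)}{12} - 8 \left(-20\right)^{2}\right) = 64 \left(- \frac{1 \cdot 6}{12} - 3200\right) = 64 \left(\left(- \frac{1}{12}\right) 6 - 3200\right) = 64 \left(- \frac{1}{2} - 3200\right) = 64 \left(- \frac{6401}{2}\right) = -204832$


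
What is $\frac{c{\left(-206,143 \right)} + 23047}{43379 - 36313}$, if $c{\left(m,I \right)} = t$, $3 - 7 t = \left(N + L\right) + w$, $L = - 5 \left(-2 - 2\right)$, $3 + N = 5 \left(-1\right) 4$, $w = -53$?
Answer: $\frac{80694}{24731} \approx 3.2629$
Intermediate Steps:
$N = -23$ ($N = -3 + 5 \left(-1\right) 4 = -3 - 20 = -23$)
$L = 20$ ($L = \left(-5\right) \left(-4\right) = 20$)
$t = \frac{59}{7}$ ($t = \frac{3}{7} - \frac{\left(-23 + 20\right) - 53}{7} = \frac{3}{7} - \frac{-3 - 53}{7} = \frac{3}{7} - -8 = \frac{3}{7} + 8 = \frac{59}{7} \approx 8.4286$)
$c{\left(m,I \right)} = \frac{59}{7}$
$\frac{c{\left(-206,143 \right)} + 23047}{43379 - 36313} = \frac{\frac{59}{7} + 23047}{43379 - 36313} = \frac{161388}{7 \cdot 7066} = \frac{161388}{7} \cdot \frac{1}{7066} = \frac{80694}{24731}$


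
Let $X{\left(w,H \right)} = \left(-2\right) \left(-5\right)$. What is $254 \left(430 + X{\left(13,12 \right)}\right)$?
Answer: $111760$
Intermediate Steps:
$X{\left(w,H \right)} = 10$
$254 \left(430 + X{\left(13,12 \right)}\right) = 254 \left(430 + 10\right) = 254 \cdot 440 = 111760$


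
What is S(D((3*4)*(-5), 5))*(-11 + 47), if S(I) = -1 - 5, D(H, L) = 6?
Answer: -216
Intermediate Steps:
S(I) = -6
S(D((3*4)*(-5), 5))*(-11 + 47) = -6*(-11 + 47) = -6*36 = -216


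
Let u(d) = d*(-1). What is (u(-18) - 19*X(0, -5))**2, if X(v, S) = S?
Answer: 12769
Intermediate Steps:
u(d) = -d
(u(-18) - 19*X(0, -5))**2 = (-1*(-18) - 19*(-5))**2 = (18 + 95)**2 = 113**2 = 12769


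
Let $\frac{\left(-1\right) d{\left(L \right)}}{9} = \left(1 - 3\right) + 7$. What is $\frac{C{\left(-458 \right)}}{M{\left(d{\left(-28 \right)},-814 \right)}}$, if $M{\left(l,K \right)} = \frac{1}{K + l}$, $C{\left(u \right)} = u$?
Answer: $393422$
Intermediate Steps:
$d{\left(L \right)} = -45$ ($d{\left(L \right)} = - 9 \left(\left(1 - 3\right) + 7\right) = - 9 \left(-2 + 7\right) = \left(-9\right) 5 = -45$)
$\frac{C{\left(-458 \right)}}{M{\left(d{\left(-28 \right)},-814 \right)}} = - \frac{458}{\frac{1}{-814 - 45}} = - \frac{458}{\frac{1}{-859}} = - \frac{458}{- \frac{1}{859}} = \left(-458\right) \left(-859\right) = 393422$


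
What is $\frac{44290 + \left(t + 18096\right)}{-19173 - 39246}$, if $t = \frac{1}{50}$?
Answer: $- \frac{346589}{324550} \approx -1.0679$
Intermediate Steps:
$t = \frac{1}{50} \approx 0.02$
$\frac{44290 + \left(t + 18096\right)}{-19173 - 39246} = \frac{44290 + \left(\frac{1}{50} + 18096\right)}{-19173 - 39246} = \frac{44290 + \frac{904801}{50}}{-58419} = \frac{3119301}{50} \left(- \frac{1}{58419}\right) = - \frac{346589}{324550}$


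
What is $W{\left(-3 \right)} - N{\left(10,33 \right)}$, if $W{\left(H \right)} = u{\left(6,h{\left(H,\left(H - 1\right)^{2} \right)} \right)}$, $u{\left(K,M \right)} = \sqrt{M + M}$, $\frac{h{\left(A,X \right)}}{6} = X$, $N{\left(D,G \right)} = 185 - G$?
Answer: $-152 + 8 \sqrt{3} \approx -138.14$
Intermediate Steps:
$h{\left(A,X \right)} = 6 X$
$u{\left(K,M \right)} = \sqrt{2} \sqrt{M}$ ($u{\left(K,M \right)} = \sqrt{2 M} = \sqrt{2} \sqrt{M}$)
$W{\left(H \right)} = 2 \sqrt{3} \sqrt{\left(-1 + H\right)^{2}}$ ($W{\left(H \right)} = \sqrt{2} \sqrt{6 \left(H - 1\right)^{2}} = \sqrt{2} \sqrt{6 \left(-1 + H\right)^{2}} = \sqrt{2} \sqrt{6} \sqrt{\left(-1 + H\right)^{2}} = 2 \sqrt{3} \sqrt{\left(-1 + H\right)^{2}}$)
$W{\left(-3 \right)} - N{\left(10,33 \right)} = 2 \sqrt{3} \sqrt{\left(-1 - 3\right)^{2}} - \left(185 - 33\right) = 2 \sqrt{3} \sqrt{\left(-4\right)^{2}} - \left(185 - 33\right) = 2 \sqrt{3} \sqrt{16} - 152 = 2 \sqrt{3} \cdot 4 - 152 = 8 \sqrt{3} - 152 = -152 + 8 \sqrt{3}$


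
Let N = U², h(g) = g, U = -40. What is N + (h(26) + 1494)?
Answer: 3120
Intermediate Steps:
N = 1600 (N = (-40)² = 1600)
N + (h(26) + 1494) = 1600 + (26 + 1494) = 1600 + 1520 = 3120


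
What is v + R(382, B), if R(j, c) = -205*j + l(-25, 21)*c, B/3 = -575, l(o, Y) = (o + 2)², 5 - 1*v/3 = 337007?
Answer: -2001841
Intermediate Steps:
v = -1011006 (v = 15 - 3*337007 = 15 - 1011021 = -1011006)
l(o, Y) = (2 + o)²
B = -1725 (B = 3*(-575) = -1725)
R(j, c) = -205*j + 529*c (R(j, c) = -205*j + (2 - 25)²*c = -205*j + (-23)²*c = -205*j + 529*c)
v + R(382, B) = -1011006 + (-205*382 + 529*(-1725)) = -1011006 + (-78310 - 912525) = -1011006 - 990835 = -2001841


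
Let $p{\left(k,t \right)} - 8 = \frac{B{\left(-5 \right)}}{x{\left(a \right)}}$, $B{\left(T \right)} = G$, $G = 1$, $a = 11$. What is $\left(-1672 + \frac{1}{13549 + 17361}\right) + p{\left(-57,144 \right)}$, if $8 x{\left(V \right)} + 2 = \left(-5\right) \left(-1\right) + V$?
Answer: $- \frac{359916033}{216370} \approx -1663.4$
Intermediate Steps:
$B{\left(T \right)} = 1$
$x{\left(V \right)} = \frac{3}{8} + \frac{V}{8}$ ($x{\left(V \right)} = - \frac{1}{4} + \frac{\left(-5\right) \left(-1\right) + V}{8} = - \frac{1}{4} + \frac{5 + V}{8} = - \frac{1}{4} + \left(\frac{5}{8} + \frac{V}{8}\right) = \frac{3}{8} + \frac{V}{8}$)
$p{\left(k,t \right)} = \frac{60}{7}$ ($p{\left(k,t \right)} = 8 + 1 \frac{1}{\frac{3}{8} + \frac{1}{8} \cdot 11} = 8 + 1 \frac{1}{\frac{3}{8} + \frac{11}{8}} = 8 + 1 \frac{1}{\frac{7}{4}} = 8 + 1 \cdot \frac{4}{7} = 8 + \frac{4}{7} = \frac{60}{7}$)
$\left(-1672 + \frac{1}{13549 + 17361}\right) + p{\left(-57,144 \right)} = \left(-1672 + \frac{1}{13549 + 17361}\right) + \frac{60}{7} = \left(-1672 + \frac{1}{30910}\right) + \frac{60}{7} = - \frac{51681519}{30910} + \frac{60}{7} = - \frac{359916033}{216370}$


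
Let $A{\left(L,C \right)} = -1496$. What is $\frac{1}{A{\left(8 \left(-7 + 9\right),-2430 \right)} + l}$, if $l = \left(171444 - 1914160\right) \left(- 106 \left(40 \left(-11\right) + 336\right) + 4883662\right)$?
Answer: $- \frac{1}{8530047608672} \approx -1.1723 \cdot 10^{-13}$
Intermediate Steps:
$l = -8530047607176$ ($l = - 1742716 \left(- 106 \left(-440 + 336\right) + 4883662\right) = - 1742716 \left(\left(-106\right) \left(-104\right) + 4883662\right) = - 1742716 \left(11024 + 4883662\right) = \left(-1742716\right) 4894686 = -8530047607176$)
$\frac{1}{A{\left(8 \left(-7 + 9\right),-2430 \right)} + l} = \frac{1}{-1496 - 8530047607176} = \frac{1}{-8530047608672} = - \frac{1}{8530047608672}$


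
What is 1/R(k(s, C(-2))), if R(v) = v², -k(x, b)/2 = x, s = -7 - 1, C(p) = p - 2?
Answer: 1/256 ≈ 0.0039063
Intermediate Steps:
C(p) = -2 + p
s = -8
k(x, b) = -2*x
1/R(k(s, C(-2))) = 1/((-2*(-8))²) = 1/(16²) = 1/256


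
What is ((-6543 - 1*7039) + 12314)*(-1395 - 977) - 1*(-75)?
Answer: 3007771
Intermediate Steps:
((-6543 - 1*7039) + 12314)*(-1395 - 977) - 1*(-75) = ((-6543 - 7039) + 12314)*(-2372) + 75 = (-13582 + 12314)*(-2372) + 75 = -1268*(-2372) + 75 = 3007696 + 75 = 3007771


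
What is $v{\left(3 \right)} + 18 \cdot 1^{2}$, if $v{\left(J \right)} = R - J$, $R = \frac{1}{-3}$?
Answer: $\frac{44}{3} \approx 14.667$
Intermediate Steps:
$R = - \frac{1}{3} \approx -0.33333$
$v{\left(J \right)} = - \frac{1}{3} - J$
$v{\left(3 \right)} + 18 \cdot 1^{2} = \left(- \frac{1}{3} - 3\right) + 18 \cdot 1^{2} = \left(- \frac{1}{3} - 3\right) + 18 \cdot 1 = - \frac{10}{3} + 18 = \frac{44}{3}$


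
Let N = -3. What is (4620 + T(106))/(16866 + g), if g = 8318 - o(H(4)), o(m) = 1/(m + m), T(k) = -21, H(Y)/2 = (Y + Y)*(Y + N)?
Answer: 16352/89543 ≈ 0.18262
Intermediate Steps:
H(Y) = 4*Y*(-3 + Y) (H(Y) = 2*((Y + Y)*(Y - 3)) = 2*((2*Y)*(-3 + Y)) = 2*(2*Y*(-3 + Y)) = 4*Y*(-3 + Y))
o(m) = 1/(2*m)
g = 266175/32 (g = 8318 - 1/(2*(4*4*(-3 + 4))) = 8318 - 1/(2*(4*4*1)) = 8318 - 1/(2*16) = 8318 - 1*1/32 = 8318 - 1/32 = 266175/32 ≈ 8318.0)
(4620 + T(106))/(16866 + g) = (4620 - 21)/(16866 + 266175/32) = 4599/(805887/32) = 4599*(32/805887) = 16352/89543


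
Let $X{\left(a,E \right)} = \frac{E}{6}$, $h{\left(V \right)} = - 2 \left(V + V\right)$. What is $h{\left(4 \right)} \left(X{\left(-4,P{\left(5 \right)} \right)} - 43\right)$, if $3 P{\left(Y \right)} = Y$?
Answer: $\frac{6152}{9} \approx 683.56$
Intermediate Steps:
$P{\left(Y \right)} = \frac{Y}{3}$
$h{\left(V \right)} = - 4 V$ ($h{\left(V \right)} = - 2 \cdot 2 V = - 4 V$)
$X{\left(a,E \right)} = \frac{E}{6}$ ($X{\left(a,E \right)} = E \frac{1}{6} = \frac{E}{6}$)
$h{\left(4 \right)} \left(X{\left(-4,P{\left(5 \right)} \right)} - 43\right) = \left(-4\right) 4 \left(\frac{\frac{1}{3} \cdot 5}{6} - 43\right) = - 16 \left(\frac{1}{6} \cdot \frac{5}{3} - 43\right) = - 16 \left(\frac{5}{18} - 43\right) = \left(-16\right) \left(- \frac{769}{18}\right) = \frac{6152}{9}$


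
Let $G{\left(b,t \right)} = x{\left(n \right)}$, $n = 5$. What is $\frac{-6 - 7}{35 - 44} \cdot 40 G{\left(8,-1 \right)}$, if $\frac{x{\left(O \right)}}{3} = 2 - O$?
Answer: $-520$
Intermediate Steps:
$x{\left(O \right)} = 6 - 3 O$ ($x{\left(O \right)} = 3 \left(2 - O\right) = 6 - 3 O$)
$G{\left(b,t \right)} = -9$ ($G{\left(b,t \right)} = 6 - 15 = -9$)
$\frac{-6 - 7}{35 - 44} \cdot 40 G{\left(8,-1 \right)} = \frac{-6 - 7}{35 - 44} \cdot 40 \left(-9\right) = - \frac{13}{-9} \cdot 40 \left(-9\right) = \left(-13\right) \left(- \frac{1}{9}\right) 40 \left(-9\right) = \frac{13}{9} \cdot 40 \left(-9\right) = \frac{520}{9} \left(-9\right) = -520$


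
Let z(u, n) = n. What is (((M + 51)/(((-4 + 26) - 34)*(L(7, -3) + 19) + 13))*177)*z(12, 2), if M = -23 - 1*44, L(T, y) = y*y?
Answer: 5664/323 ≈ 17.536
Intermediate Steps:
L(T, y) = y²
M = -67 (M = -23 - 44 = -67)
(((M + 51)/(((-4 + 26) - 34)*(L(7, -3) + 19) + 13))*177)*z(12, 2) = (((-67 + 51)/(((-4 + 26) - 34)*((-3)² + 19) + 13))*177)*2 = (-16/((22 - 34)*(9 + 19) + 13)*177)*2 = (-16/(-12*28 + 13)*177)*2 = (-16/(-336 + 13)*177)*2 = (-16/(-323)*177)*2 = (-16*(-1/323)*177)*2 = ((16/323)*177)*2 = (2832/323)*2 = 5664/323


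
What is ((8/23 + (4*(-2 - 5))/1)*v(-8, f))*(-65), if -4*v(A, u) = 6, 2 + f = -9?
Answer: -62010/23 ≈ -2696.1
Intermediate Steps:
f = -11 (f = -2 - 9 = -11)
v(A, u) = -3/2 (v(A, u) = -¼*6 = -3/2)
((8/23 + (4*(-2 - 5))/1)*v(-8, f))*(-65) = ((8/23 + (4*(-2 - 5))/1)*(-3/2))*(-65) = ((8*(1/23) + (4*(-7))*1)*(-3/2))*(-65) = ((8/23 - 28*1)*(-3/2))*(-65) = ((8/23 - 28)*(-3/2))*(-65) = -636/23*(-3/2)*(-65) = (954/23)*(-65) = -62010/23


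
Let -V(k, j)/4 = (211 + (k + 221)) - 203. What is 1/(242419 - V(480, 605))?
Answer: 1/245255 ≈ 4.0774e-6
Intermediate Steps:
V(k, j) = -916 - 4*k (V(k, j) = -4*((211 + (k + 221)) - 203) = -4*((211 + (221 + k)) - 203) = -4*((432 + k) - 203) = -4*(229 + k) = -916 - 4*k)
1/(242419 - V(480, 605)) = 1/(242419 - (-916 - 4*480)) = 1/(242419 - (-916 - 1920)) = 1/(242419 - 1*(-2836)) = 1/(242419 + 2836) = 1/245255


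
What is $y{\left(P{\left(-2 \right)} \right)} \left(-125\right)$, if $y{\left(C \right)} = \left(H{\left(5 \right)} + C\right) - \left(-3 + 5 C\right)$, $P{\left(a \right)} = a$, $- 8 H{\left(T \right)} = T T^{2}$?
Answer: $\frac{4625}{8} \approx 578.13$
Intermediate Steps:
$H{\left(T \right)} = - \frac{T^{3}}{8}$ ($H{\left(T \right)} = - \frac{T T^{2}}{8} = - \frac{T^{3}}{8}$)
$y{\left(C \right)} = - \frac{101}{8} - 4 C$ ($y{\left(C \right)} = \left(- \frac{5^{3}}{8} + C\right) - \left(-3 + 5 C\right) = \left(\left(- \frac{1}{8}\right) 125 + C\right) - \left(-3 + 5 C\right) = \left(- \frac{125}{8} + C\right) - \left(-3 + 5 C\right) = - \frac{101}{8} - 4 C$)
$y{\left(P{\left(-2 \right)} \right)} \left(-125\right) = \left(- \frac{101}{8} - -8\right) \left(-125\right) = \left(- \frac{101}{8} + 8\right) \left(-125\right) = \left(- \frac{37}{8}\right) \left(-125\right) = \frac{4625}{8}$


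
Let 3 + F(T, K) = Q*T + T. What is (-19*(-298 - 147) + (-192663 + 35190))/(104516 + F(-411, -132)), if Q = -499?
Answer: -149018/309191 ≈ -0.48196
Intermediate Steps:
F(T, K) = -3 - 498*T (F(T, K) = -3 + (-499*T + T) = -3 - 498*T)
(-19*(-298 - 147) + (-192663 + 35190))/(104516 + F(-411, -132)) = (-19*(-298 - 147) + (-192663 + 35190))/(104516 + (-3 - 498*(-411))) = (-19*(-445) - 157473)/(104516 + (-3 + 204678)) = (8455 - 157473)/(104516 + 204675) = -149018/309191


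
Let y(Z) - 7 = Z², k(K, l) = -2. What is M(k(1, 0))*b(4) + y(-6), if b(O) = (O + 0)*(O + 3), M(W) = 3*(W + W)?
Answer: -293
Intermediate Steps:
M(W) = 6*W (M(W) = 3*(2*W) = 6*W)
b(O) = O*(3 + O)
y(Z) = 7 + Z²
M(k(1, 0))*b(4) + y(-6) = (6*(-2))*(4*(3 + 4)) + (7 + (-6)²) = -48*7 + (7 + 36) = -12*28 + 43 = -336 + 43 = -293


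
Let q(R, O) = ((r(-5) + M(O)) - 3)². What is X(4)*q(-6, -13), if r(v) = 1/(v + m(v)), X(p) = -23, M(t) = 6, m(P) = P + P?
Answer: -44528/225 ≈ -197.90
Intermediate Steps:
m(P) = 2*P
r(v) = 1/(3*v) (r(v) = 1/(v + 2*v) = 1/(3*v))
q(R, O) = 1936/225 (q(R, O) = (((⅓)/(-5) + 6) - 3)² = (((⅓)*(-⅕) + 6) - 3)² = ((-1/15 + 6) - 3)² = (89/15 - 3)² = (44/15)² = 1936/225)
X(4)*q(-6, -13) = -23*1936/225 = -44528/225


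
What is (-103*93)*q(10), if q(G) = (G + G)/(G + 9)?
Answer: -191580/19 ≈ -10083.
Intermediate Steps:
q(G) = 2*G/(9 + G) (q(G) = (2*G)/(9 + G) = 2*G/(9 + G))
(-103*93)*q(10) = (-103*93)*(2*10/(9 + 10)) = -19158*10/19 = -9579*20/19 = -191580/19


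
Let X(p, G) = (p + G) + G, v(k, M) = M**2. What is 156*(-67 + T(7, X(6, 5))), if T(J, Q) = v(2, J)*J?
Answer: 43056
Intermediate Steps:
X(p, G) = p + 2*G (X(p, G) = (G + p) + G = p + 2*G)
T(J, Q) = J**3 (T(J, Q) = J**2*J = J**3)
156*(-67 + T(7, X(6, 5))) = 156*(-67 + 7**3) = 156*(-67 + 343) = 156*276 = 43056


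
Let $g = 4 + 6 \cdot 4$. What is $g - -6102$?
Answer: $6130$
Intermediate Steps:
$g = 28$ ($g = 4 + 24 = 28$)
$g - -6102 = 28 - -6102 = 28 + 6102 = 6130$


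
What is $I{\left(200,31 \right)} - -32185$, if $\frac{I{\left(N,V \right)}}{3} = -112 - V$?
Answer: $31756$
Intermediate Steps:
$I{\left(N,V \right)} = -336 - 3 V$ ($I{\left(N,V \right)} = 3 \left(-112 - V\right) = -336 - 3 V$)
$I{\left(200,31 \right)} - -32185 = \left(-336 - 93\right) - -32185 = \left(-336 - 93\right) + 32185 = -429 + 32185 = 31756$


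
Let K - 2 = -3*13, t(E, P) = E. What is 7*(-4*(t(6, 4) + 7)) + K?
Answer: -401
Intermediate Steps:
K = -37 (K = 2 - 3*13 = 2 - 39 = -37)
7*(-4*(t(6, 4) + 7)) + K = 7*(-4*(6 + 7)) - 37 = 7*(-4*13) - 37 = 7*(-52) - 37 = -364 - 37 = -401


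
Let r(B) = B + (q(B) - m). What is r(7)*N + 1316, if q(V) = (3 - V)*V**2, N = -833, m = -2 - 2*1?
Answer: 155421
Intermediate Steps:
m = -4 (m = -2 - 2 = -4)
q(V) = V**2*(3 - V)
r(B) = 4 + B + B**2*(3 - B) (r(B) = B + (B**2*(3 - B) - 1*(-4)) = B + (B**2*(3 - B) + 4) = B + (4 + B**2*(3 - B)) = 4 + B + B**2*(3 - B))
r(7)*N + 1316 = (4 + 7 + 7**2*(3 - 1*7))*(-833) + 1316 = (4 + 7 + 49*(3 - 7))*(-833) + 1316 = (4 + 7 + 49*(-4))*(-833) + 1316 = (4 + 7 - 196)*(-833) + 1316 = -185*(-833) + 1316 = 154105 + 1316 = 155421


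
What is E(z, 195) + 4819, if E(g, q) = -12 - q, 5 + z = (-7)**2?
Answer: 4612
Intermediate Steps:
z = 44 (z = -5 + (-7)**2 = -5 + 49 = 44)
E(z, 195) + 4819 = (-12 - 1*195) + 4819 = (-12 - 195) + 4819 = -207 + 4819 = 4612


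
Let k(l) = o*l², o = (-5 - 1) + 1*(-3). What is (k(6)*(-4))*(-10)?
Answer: -12960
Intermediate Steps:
o = -9 (o = -6 - 3 = -9)
k(l) = -9*l²
(k(6)*(-4))*(-10) = (-9*6²*(-4))*(-10) = (-9*36*(-4))*(-10) = -324*(-4)*(-10) = 1296*(-10) = -12960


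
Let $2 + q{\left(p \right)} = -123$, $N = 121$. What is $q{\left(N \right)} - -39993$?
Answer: $39868$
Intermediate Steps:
$q{\left(p \right)} = -125$ ($q{\left(p \right)} = -2 - 123 = -125$)
$q{\left(N \right)} - -39993 = -125 - -39993 = -125 + 39993 = 39868$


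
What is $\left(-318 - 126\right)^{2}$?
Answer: $197136$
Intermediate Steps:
$\left(-318 - 126\right)^{2} = \left(-444\right)^{2} = 197136$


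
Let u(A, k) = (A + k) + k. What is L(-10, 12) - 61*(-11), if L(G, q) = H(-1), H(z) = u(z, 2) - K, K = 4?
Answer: 670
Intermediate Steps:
u(A, k) = A + 2*k
H(z) = z (H(z) = (z + 2*2) - 1*4 = (z + 4) - 4 = (4 + z) - 4 = z)
L(G, q) = -1
L(-10, 12) - 61*(-11) = -1 - 61*(-11) = -1 + 671 = 670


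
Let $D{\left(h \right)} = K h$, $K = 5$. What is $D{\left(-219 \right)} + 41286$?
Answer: $40191$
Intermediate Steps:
$D{\left(h \right)} = 5 h$
$D{\left(-219 \right)} + 41286 = 5 \left(-219\right) + 41286 = -1095 + 41286 = 40191$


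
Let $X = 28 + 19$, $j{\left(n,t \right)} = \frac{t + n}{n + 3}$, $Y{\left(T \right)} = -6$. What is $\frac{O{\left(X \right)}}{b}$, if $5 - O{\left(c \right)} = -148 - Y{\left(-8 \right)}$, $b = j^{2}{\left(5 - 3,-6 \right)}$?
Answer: $\frac{3675}{16} \approx 229.69$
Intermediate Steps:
$j{\left(n,t \right)} = \frac{n + t}{3 + n}$
$X = 47$
$b = \frac{16}{25}$ ($b = \left(\frac{\left(5 - 3\right) - 6}{3 + \left(5 - 3\right)}\right)^{2} = \left(\frac{2 - 6}{3 + 2}\right)^{2} = \left(\frac{1}{5} \left(-4\right)\right)^{2} = \left(- \frac{4}{5}\right)^{2} = \frac{16}{25} \approx 0.64$)
$O{\left(c \right)} = 147$ ($O{\left(c \right)} = 5 - \left(-148 - -6\right) = 5 - \left(-148 + 6\right) = 5 - -142 = 5 + 142 = 147$)
$\frac{O{\left(X \right)}}{b} = \frac{147}{\frac{16}{25}} = 147 \cdot \frac{25}{16} = \frac{3675}{16}$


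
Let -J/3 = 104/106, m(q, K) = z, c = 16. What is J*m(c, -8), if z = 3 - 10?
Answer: 1092/53 ≈ 20.604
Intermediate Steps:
z = -7
m(q, K) = -7
J = -156/53 (J = -312/106 = -3*52/53 = -156/53 ≈ -2.9434)
J*m(c, -8) = -156/53*(-7) = 1092/53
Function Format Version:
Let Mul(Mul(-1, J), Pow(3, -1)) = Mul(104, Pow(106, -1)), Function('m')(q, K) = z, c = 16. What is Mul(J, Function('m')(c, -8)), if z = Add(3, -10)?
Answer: Rational(1092, 53) ≈ 20.604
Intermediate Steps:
z = -7
Function('m')(q, K) = -7
J = Rational(-156, 53) (J = Mul(-3, Mul(104, Pow(106, -1))) = Mul(-3, Mul(104, Rational(1, 106))) = Mul(-3, Rational(52, 53)) = Rational(-156, 53) ≈ -2.9434)
Mul(J, Function('m')(c, -8)) = Mul(Rational(-156, 53), -7) = Rational(1092, 53)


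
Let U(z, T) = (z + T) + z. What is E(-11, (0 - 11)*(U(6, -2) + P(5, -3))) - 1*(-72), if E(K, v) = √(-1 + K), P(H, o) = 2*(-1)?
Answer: 72 + 2*I*√3 ≈ 72.0 + 3.4641*I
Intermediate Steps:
P(H, o) = -2
U(z, T) = T + 2*z (U(z, T) = (T + z) + z = T + 2*z)
E(-11, (0 - 11)*(U(6, -2) + P(5, -3))) - 1*(-72) = √(-1 - 11) - 1*(-72) = √(-12) + 72 = 2*I*√3 + 72 = 72 + 2*I*√3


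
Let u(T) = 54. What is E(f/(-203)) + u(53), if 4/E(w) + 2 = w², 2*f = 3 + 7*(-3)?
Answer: 4281362/82337 ≈ 51.998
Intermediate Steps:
f = -9 (f = (3 + 7*(-3))/2 = (3 - 21)/2 = (½)*(-18) = -9)
E(w) = 4/(-2 + w²)
E(f/(-203)) + u(53) = 4/(-2 + (-9/(-203))²) + 54 = 4/(-2 + (-9*(-1/203))²) + 54 = 4/(-2 + (9/203)²) + 54 = 4/(-2 + 81/41209) + 54 = 4/(-82337/41209) + 54 = 4*(-41209/82337) + 54 = -164836/82337 + 54 = 4281362/82337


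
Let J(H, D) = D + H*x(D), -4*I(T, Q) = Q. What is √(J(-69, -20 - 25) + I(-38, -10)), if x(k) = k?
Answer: 35*√10/2 ≈ 55.340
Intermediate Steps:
I(T, Q) = -Q/4
J(H, D) = D + D*H (J(H, D) = D + H*D = D + D*H)
√(J(-69, -20 - 25) + I(-38, -10)) = √((-20 - 25)*(1 - 69) - ¼*(-10)) = √(-45*(-68) + 5/2) = √(3060 + 5/2) = √(6125/2) = 35*√10/2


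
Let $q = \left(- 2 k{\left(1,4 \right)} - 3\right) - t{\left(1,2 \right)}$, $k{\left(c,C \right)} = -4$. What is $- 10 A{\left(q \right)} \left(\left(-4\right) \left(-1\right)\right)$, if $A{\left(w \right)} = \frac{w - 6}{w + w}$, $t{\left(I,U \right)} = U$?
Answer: $20$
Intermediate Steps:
$q = 3$ ($q = \left(\left(-2\right) \left(-4\right) - 3\right) - 2 = \left(8 - 3\right) - 2 = 5 - 2 = 3$)
$A{\left(w \right)} = \frac{-6 + w}{2 w}$
$- 10 A{\left(q \right)} \left(\left(-4\right) \left(-1\right)\right) = - 10 \frac{-6 + 3}{2 \cdot 3} \left(\left(-4\right) \left(-1\right)\right) = - 10 \cdot \frac{1}{2} \cdot \frac{1}{3} \left(-3\right) 4 = \left(-10\right) \left(- \frac{1}{2}\right) 4 = 5 \cdot 4 = 20$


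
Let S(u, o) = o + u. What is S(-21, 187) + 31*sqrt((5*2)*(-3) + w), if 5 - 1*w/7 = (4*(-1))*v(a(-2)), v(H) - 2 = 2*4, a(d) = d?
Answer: 166 + 31*sqrt(285) ≈ 689.34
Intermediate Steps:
v(H) = 10 (v(H) = 2 + 2*4 = 2 + 8 = 10)
w = 315 (w = 35 - 7*4*(-1)*10 = 35 - (-28)*10 = 35 - 7*(-40) = 35 + 280 = 315)
S(-21, 187) + 31*sqrt((5*2)*(-3) + w) = (187 - 21) + 31*sqrt((5*2)*(-3) + 315) = 166 + 31*sqrt(10*(-3) + 315) = 166 + 31*sqrt(-30 + 315) = 166 + 31*sqrt(285)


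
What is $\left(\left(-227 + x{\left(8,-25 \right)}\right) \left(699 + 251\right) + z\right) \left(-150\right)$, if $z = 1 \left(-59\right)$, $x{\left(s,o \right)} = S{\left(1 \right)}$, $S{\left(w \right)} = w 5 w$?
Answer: $31643850$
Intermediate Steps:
$S{\left(w \right)} = 5 w^{2}$ ($S{\left(w \right)} = 5 w w = 5 w^{2}$)
$x{\left(s,o \right)} = 5$ ($x{\left(s,o \right)} = 5 \cdot 1^{2} = 5 \cdot 1 = 5$)
$z = -59$
$\left(\left(-227 + x{\left(8,-25 \right)}\right) \left(699 + 251\right) + z\right) \left(-150\right) = \left(\left(-227 + 5\right) \left(699 + 251\right) - 59\right) \left(-150\right) = \left(\left(-222\right) 950 - 59\right) \left(-150\right) = \left(-210900 - 59\right) \left(-150\right) = \left(-210959\right) \left(-150\right) = 31643850$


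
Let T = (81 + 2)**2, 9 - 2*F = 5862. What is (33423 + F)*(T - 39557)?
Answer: -996259662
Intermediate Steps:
F = -5853/2 (F = 9/2 - 1/2*5862 = 9/2 - 2931 = -5853/2 ≈ -2926.5)
T = 6889 (T = 83**2 = 6889)
(33423 + F)*(T - 39557) = (33423 - 5853/2)*(6889 - 39557) = (60993/2)*(-32668) = -996259662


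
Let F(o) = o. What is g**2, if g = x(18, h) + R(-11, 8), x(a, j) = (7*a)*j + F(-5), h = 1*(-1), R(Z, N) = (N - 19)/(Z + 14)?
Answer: 163216/9 ≈ 18135.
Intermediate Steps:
R(Z, N) = (-19 + N)/(14 + Z)
h = -1
x(a, j) = -5 + 7*a*j (x(a, j) = (7*a)*j - 5 = 7*a*j - 5 = -5 + 7*a*j)
g = -404/3 (g = (-5 + 7*18*(-1)) + (-19 + 8)/(14 - 11) = (-5 - 126) - 11/3 = -131 + (1/3)*(-11) = -131 - 11/3 = -404/3 ≈ -134.67)
g**2 = (-404/3)**2 = 163216/9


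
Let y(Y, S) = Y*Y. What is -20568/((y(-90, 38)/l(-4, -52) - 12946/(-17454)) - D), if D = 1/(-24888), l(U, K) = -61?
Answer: 1489106581056/9559960283 ≈ 155.76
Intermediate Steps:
D = -1/24888 ≈ -4.0180e-5
y(Y, S) = Y²
-20568/((y(-90, 38)/l(-4, -52) - 12946/(-17454)) - D) = -20568/(((-90)²/(-61) - 12946/(-17454)) - 1*(-1/24888)) = -20568/((8100*(-1/61) - 12946*(-1/17454)) + 1/24888) = -20568/((-8100/61 + 6473/8727) + 1/24888) = -20568/(-70293847/532347 + 1/24888) = -20568/(-9559960283/72399192) = -20568*(-72399192/9559960283) = 1489106581056/9559960283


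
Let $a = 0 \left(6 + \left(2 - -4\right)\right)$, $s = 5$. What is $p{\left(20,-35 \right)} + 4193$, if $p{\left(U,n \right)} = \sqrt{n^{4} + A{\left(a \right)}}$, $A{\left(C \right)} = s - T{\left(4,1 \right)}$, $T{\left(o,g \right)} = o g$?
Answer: $4193 + \sqrt{1500626} \approx 5418.0$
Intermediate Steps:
$T{\left(o,g \right)} = g o$
$a = 0$ ($a = 0 \left(6 + \left(2 + 4\right)\right) = 0 \left(6 + 6\right) = 0 \cdot 12 = 0$)
$A{\left(C \right)} = 1$ ($A{\left(C \right)} = 5 - 1 \cdot 4 = 5 - 4 = 1$)
$p{\left(U,n \right)} = \sqrt{1 + n^{4}}$ ($p{\left(U,n \right)} = \sqrt{n^{4} + 1} = \sqrt{1 + n^{4}}$)
$p{\left(20,-35 \right)} + 4193 = \sqrt{1 + \left(-35\right)^{4}} + 4193 = \sqrt{1 + 1500625} + 4193 = \sqrt{1500626} + 4193 = 4193 + \sqrt{1500626}$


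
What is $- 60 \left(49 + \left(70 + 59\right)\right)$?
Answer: $-10680$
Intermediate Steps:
$- 60 \left(49 + \left(70 + 59\right)\right) = - 60 \left(49 + 129\right) = \left(-60\right) 178 = -10680$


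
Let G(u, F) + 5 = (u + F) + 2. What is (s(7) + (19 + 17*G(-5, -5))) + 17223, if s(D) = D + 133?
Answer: 17161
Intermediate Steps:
s(D) = 133 + D
G(u, F) = -3 + F + u (G(u, F) = -5 + ((u + F) + 2) = -5 + ((F + u) + 2) = -5 + (2 + F + u) = -3 + F + u)
(s(7) + (19 + 17*G(-5, -5))) + 17223 = ((133 + 7) + (19 + 17*(-3 - 5 - 5))) + 17223 = (140 + (19 + 17*(-13))) + 17223 = (140 + (19 - 221)) + 17223 = (140 - 202) + 17223 = -62 + 17223 = 17161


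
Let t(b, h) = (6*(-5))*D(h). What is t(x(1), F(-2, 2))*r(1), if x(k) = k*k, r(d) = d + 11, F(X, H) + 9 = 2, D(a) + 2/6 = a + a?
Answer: 5160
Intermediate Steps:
D(a) = -⅓ + 2*a (D(a) = -⅓ + (a + a) = -⅓ + 2*a)
F(X, H) = -7 (F(X, H) = -9 + 2 = -7)
r(d) = 11 + d
x(k) = k²
t(b, h) = 10 - 60*h (t(b, h) = (6*(-5))*(-⅓ + 2*h) = -30*(-⅓ + 2*h) = 10 - 60*h)
t(x(1), F(-2, 2))*r(1) = (10 - 60*(-7))*(11 + 1) = (10 + 420)*12 = 430*12 = 5160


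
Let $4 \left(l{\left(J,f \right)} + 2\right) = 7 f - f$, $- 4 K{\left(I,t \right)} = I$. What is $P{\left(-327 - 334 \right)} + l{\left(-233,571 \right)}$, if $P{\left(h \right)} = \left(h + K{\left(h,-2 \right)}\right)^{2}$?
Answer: $\frac{3945961}{16} \approx 2.4662 \cdot 10^{5}$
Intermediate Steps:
$K{\left(I,t \right)} = - \frac{I}{4}$
$l{\left(J,f \right)} = -2 + \frac{3 f}{2}$ ($l{\left(J,f \right)} = -2 + \frac{7 f - f}{4} = -2 + \frac{6 f}{4} = -2 + \frac{3 f}{2}$)
$P{\left(h \right)} = \frac{9 h^{2}}{16}$ ($P{\left(h \right)} = \left(h - \frac{h}{4}\right)^{2} = \left(\frac{3 h}{4}\right)^{2} = \frac{9 h^{2}}{16}$)
$P{\left(-327 - 334 \right)} + l{\left(-233,571 \right)} = \frac{9 \left(-327 - 334\right)^{2}}{16} + \left(-2 + \frac{3}{2} \cdot 571\right) = \frac{9 \left(-327 - 334\right)^{2}}{16} + \left(-2 + \frac{1713}{2}\right) = \frac{9 \left(-661\right)^{2}}{16} + \frac{1709}{2} = \frac{9}{16} \cdot 436921 + \frac{1709}{2} = \frac{3932289}{16} + \frac{1709}{2} = \frac{3945961}{16}$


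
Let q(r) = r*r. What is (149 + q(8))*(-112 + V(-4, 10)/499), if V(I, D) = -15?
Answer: -11907339/499 ≈ -23862.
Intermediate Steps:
q(r) = r**2
(149 + q(8))*(-112 + V(-4, 10)/499) = (149 + 8**2)*(-112 - 15/499) = (149 + 64)*(-112 - 15*1/499) = 213*(-112 - 15/499) = 213*(-55903/499) = -11907339/499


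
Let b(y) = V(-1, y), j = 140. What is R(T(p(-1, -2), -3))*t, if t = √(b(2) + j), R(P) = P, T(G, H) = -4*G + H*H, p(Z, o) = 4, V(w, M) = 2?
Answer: -7*√142 ≈ -83.415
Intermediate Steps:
b(y) = 2
T(G, H) = H² - 4*G (T(G, H) = -4*G + H² = H² - 4*G)
t = √142 (t = √(2 + 140) = √142 ≈ 11.916)
R(T(p(-1, -2), -3))*t = ((-3)² - 4*4)*√142 = (9 - 16)*√142 = -7*√142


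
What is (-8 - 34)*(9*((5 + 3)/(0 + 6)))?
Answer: -504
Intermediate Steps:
(-8 - 34)*(9*((5 + 3)/(0 + 6))) = -378*8/6 = -378*8*(⅙) = -378*4/3 = -42*12 = -504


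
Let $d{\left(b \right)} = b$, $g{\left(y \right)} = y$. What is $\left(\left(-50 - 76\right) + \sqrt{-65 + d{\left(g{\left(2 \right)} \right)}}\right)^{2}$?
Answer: $15813 - 756 i \sqrt{7} \approx 15813.0 - 2000.2 i$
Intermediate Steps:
$\left(\left(-50 - 76\right) + \sqrt{-65 + d{\left(g{\left(2 \right)} \right)}}\right)^{2} = \left(\left(-50 - 76\right) + \sqrt{-65 + 2}\right)^{2} = \left(\left(-50 - 76\right) + \sqrt{-63}\right)^{2} = \left(-126 + 3 i \sqrt{7}\right)^{2}$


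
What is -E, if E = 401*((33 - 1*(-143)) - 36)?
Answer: -56140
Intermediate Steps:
E = 56140 (E = 401*((33 + 143) - 36) = 401*(176 - 36) = 401*140 = 56140)
-E = -1*56140 = -56140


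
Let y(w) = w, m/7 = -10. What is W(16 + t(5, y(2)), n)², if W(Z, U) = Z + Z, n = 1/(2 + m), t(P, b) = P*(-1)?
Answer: 484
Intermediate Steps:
m = -70 (m = 7*(-10) = -70)
t(P, b) = -P
n = -1/68 (n = 1/(2 - 70) = 1/(-68) = -1/68 ≈ -0.014706)
W(Z, U) = 2*Z
W(16 + t(5, y(2)), n)² = (2*(16 - 1*5))² = (2*(16 - 5))² = (2*11)² = 22² = 484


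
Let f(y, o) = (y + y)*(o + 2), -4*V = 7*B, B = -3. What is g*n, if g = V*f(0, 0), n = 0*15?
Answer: 0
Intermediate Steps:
V = 21/4 (V = -7*(-3)/4 = -¼*(-21) = 21/4 ≈ 5.2500)
f(y, o) = 2*y*(2 + o) (f(y, o) = (2*y)*(2 + o) = 2*y*(2 + o))
n = 0
g = 0 (g = 21*(2*0*(2 + 0))/4 = 21*(2*0*2)/4 = (21/4)*0 = 0)
g*n = 0*0 = 0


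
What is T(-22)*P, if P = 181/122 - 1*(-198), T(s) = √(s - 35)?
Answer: 24337*I*√57/122 ≈ 1506.1*I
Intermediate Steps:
T(s) = √(-35 + s)
P = 24337/122 (P = 181*(1/122) + 198 = 181/122 + 198 = 24337/122 ≈ 199.48)
T(-22)*P = √(-35 - 22)*(24337/122) = √(-57)*(24337/122) = (I*√57)*(24337/122) = 24337*I*√57/122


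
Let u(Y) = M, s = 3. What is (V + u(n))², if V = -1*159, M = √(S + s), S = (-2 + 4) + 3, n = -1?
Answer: 25289 - 636*√2 ≈ 24390.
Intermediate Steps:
S = 5 (S = 2 + 3 = 5)
M = 2*√2 (M = √(5 + 3) = √8 = 2*√2 ≈ 2.8284)
u(Y) = 2*√2
V = -159
(V + u(n))² = (-159 + 2*√2)²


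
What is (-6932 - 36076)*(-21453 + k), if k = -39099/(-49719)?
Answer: 15290528268288/16573 ≈ 9.2262e+8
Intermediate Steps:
k = 13033/16573 (k = -39099*(-1/49719) = 13033/16573 ≈ 0.78640)
(-6932 - 36076)*(-21453 + k) = (-6932 - 36076)*(-21453 + 13033/16573) = -43008*(-355527536/16573) = 15290528268288/16573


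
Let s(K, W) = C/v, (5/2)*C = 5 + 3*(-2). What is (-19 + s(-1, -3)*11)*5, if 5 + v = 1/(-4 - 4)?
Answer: -3719/41 ≈ -90.707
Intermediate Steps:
v = -41/8 (v = -5 + 1/(-4 - 4) = -5 + 1/(-8) = -5 - ⅛ = -41/8 ≈ -5.1250)
C = -⅖ (C = 2*(5 + 3*(-2))/5 = 2*(5 - 6)/5 = (⅖)*(-1) = -⅖ ≈ -0.40000)
s(K, W) = 16/205 (s(K, W) = -2/(5*(-41/8)) = -⅖*(-8/41) = 16/205)
(-19 + s(-1, -3)*11)*5 = (-19 + (16/205)*11)*5 = (-19 + 176/205)*5 = -3719/205*5 = -3719/41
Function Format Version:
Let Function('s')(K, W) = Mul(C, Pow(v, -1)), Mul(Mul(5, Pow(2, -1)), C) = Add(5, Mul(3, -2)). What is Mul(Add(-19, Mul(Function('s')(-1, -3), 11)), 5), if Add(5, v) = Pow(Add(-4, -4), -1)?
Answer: Rational(-3719, 41) ≈ -90.707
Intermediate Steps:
v = Rational(-41, 8) (v = Add(-5, Pow(Add(-4, -4), -1)) = Add(-5, Pow(-8, -1)) = Add(-5, Rational(-1, 8)) = Rational(-41, 8) ≈ -5.1250)
C = Rational(-2, 5) (C = Mul(Rational(2, 5), Add(5, Mul(3, -2))) = Mul(Rational(2, 5), Add(5, -6)) = Mul(Rational(2, 5), -1) = Rational(-2, 5) ≈ -0.40000)
Function('s')(K, W) = Rational(16, 205) (Function('s')(K, W) = Mul(Rational(-2, 5), Pow(Rational(-41, 8), -1)) = Mul(Rational(-2, 5), Rational(-8, 41)) = Rational(16, 205))
Mul(Add(-19, Mul(Function('s')(-1, -3), 11)), 5) = Mul(Add(-19, Mul(Rational(16, 205), 11)), 5) = Mul(Add(-19, Rational(176, 205)), 5) = Mul(Rational(-3719, 205), 5) = Rational(-3719, 41)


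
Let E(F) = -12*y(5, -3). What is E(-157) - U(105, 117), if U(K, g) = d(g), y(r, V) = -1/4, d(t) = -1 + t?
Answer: -113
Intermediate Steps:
y(r, V) = -¼ (y(r, V) = -1*¼ = -¼)
E(F) = 3 (E(F) = -12*(-¼) = 3)
U(K, g) = -1 + g
E(-157) - U(105, 117) = 3 - (-1 + 117) = 3 - 1*116 = 3 - 116 = -113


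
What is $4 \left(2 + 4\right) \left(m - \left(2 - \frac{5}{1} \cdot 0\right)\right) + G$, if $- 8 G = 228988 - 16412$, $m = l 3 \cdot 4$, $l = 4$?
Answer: $-25468$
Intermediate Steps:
$m = 48$ ($m = 4 \cdot 3 \cdot 4 = 12 \cdot 4 = 48$)
$G = -26572$ ($G = - \frac{228988 - 16412}{8} = \left(- \frac{1}{8}\right) 212576 = -26572$)
$4 \left(2 + 4\right) \left(m - \left(2 - \frac{5}{1} \cdot 0\right)\right) + G = 4 \left(2 + 4\right) \left(48 - \left(2 - \frac{5}{1} \cdot 0\right)\right) - 26572 = 4 \cdot 6 \left(48 - \left(2 - 5 \cdot 1 \cdot 0\right)\right) - 26572 = 24 \left(48 + \left(-2 + 5 \cdot 0\right)\right) - 26572 = 24 \left(48 + \left(-2 + 0\right)\right) - 26572 = 24 \left(48 - 2\right) - 26572 = 24 \cdot 46 - 26572 = 1104 - 26572 = -25468$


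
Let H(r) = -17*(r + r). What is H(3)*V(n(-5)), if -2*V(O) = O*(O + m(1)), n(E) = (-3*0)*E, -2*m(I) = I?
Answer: 0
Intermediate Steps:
m(I) = -I/2
n(E) = 0 (n(E) = 0*E = 0)
V(O) = -O*(-½ + O)/2 (V(O) = -O*(O - ½*1)/2 = -O*(O - ½)/2 = -O*(-½ + O)/2)
H(r) = -34*r
H(3)*V(n(-5)) = (-34*3)*((¼)*0*(1 - 2*0)) = -51*0*(1 + 0)/2 = -51*0/2 = -102*0 = 0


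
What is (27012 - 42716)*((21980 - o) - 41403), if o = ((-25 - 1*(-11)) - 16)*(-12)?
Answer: 310672232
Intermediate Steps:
o = 360 (o = ((-25 + 11) - 16)*(-12) = (-14 - 16)*(-12) = -30*(-12) = 360)
(27012 - 42716)*((21980 - o) - 41403) = (27012 - 42716)*((21980 - 1*360) - 41403) = -15704*((21980 - 360) - 41403) = -15704*(21620 - 41403) = -15704*(-19783) = 310672232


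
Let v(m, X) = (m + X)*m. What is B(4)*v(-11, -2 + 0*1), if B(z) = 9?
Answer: 1287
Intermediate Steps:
v(m, X) = m*(X + m) (v(m, X) = (X + m)*m = m*(X + m))
B(4)*v(-11, -2 + 0*1) = 9*(-11*((-2 + 0*1) - 11)) = 9*(-11*((-2 + 0) - 11)) = 9*(-11*(-2 - 11)) = 9*(-11*(-13)) = 9*143 = 1287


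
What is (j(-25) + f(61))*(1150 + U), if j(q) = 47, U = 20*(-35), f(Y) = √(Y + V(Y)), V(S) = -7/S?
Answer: 21150 + 450*√226554/61 ≈ 24661.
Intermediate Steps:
f(Y) = √(Y - 7/Y)
U = -700
(j(-25) + f(61))*(1150 + U) = (47 + √(61 - 7/61))*(1150 - 700) = (47 + √(61 - 7*1/61))*450 = (47 + √(61 - 7/61))*450 = (47 + √(3714/61))*450 = (47 + √226554/61)*450 = 21150 + 450*√226554/61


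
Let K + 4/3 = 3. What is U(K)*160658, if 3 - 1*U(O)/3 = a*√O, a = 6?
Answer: 1445922 - 963948*√15 ≈ -2.2874e+6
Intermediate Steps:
K = 5/3 (K = -4/3 + 3 = 5/3 ≈ 1.6667)
U(O) = 9 - 18*√O
U(K)*160658 = (9 - 6*√15)*160658 = 1445922 - 963948*√15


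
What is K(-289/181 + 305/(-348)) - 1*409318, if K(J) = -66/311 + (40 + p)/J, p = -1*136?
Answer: -19828214368300/48446647 ≈ -4.0928e+5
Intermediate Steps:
p = -136
K(J) = -66/311 - 96/J (K(J) = -66/311 + (40 - 136)/J = -66*1/311 - 96/J = -66/311 - 96/J)
K(-289/181 + 305/(-348)) - 1*409318 = (-66/311 - 96/(-289/181 + 305/(-348))) - 1*409318 = (-66/311 - 96/(-289*1/181 + 305*(-1/348))) - 409318 = (-66/311 - 96/(-289/181 - 305/348)) - 409318 = (-66/311 - 96/(-155777/62988)) - 409318 = (-66/311 - 96*(-62988/155777)) - 409318 = (-66/311 + 6046848/155777) - 409318 = 1870288446/48446647 - 409318 = -19828214368300/48446647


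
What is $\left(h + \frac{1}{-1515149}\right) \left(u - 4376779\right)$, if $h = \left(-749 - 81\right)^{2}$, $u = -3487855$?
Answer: $- \frac{8208996013339162766}{1515149} \approx -5.418 \cdot 10^{12}$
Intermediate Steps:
$h = 688900$ ($h = \left(-830\right)^{2} = 688900$)
$\left(h + \frac{1}{-1515149}\right) \left(u - 4376779\right) = \left(688900 + \frac{1}{-1515149}\right) \left(-3487855 - 4376779\right) = \left(688900 - \frac{1}{1515149}\right) \left(-7864634\right) = \frac{1043786146099}{1515149} \left(-7864634\right) = - \frac{8208996013339162766}{1515149}$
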